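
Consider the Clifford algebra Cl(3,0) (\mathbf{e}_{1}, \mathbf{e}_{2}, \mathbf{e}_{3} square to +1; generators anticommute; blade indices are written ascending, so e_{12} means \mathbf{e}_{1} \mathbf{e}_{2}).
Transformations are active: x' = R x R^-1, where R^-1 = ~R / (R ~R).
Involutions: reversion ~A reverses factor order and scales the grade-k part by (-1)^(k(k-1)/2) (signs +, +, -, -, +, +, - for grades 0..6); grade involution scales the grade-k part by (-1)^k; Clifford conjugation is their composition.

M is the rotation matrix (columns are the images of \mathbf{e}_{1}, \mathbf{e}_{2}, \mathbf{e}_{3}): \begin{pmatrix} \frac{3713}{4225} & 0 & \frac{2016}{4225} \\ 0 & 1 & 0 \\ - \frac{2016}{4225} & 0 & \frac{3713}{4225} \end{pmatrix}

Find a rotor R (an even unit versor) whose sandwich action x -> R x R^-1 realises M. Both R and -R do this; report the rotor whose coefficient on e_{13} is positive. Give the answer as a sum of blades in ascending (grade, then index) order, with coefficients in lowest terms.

Method: write R = a + b12*e_{12} + b13*e_{13} + b23*e_{23} with a^2 + b12^2 + b13^2 + b23^2 = 1 (so R^-1 = ~R). Expanding the columns R e_j ~R gives tr M = 4a^2 - 1 and, from the antisymmetric part, M21 - M12 = -4a*b12, M13 - M31 = 4a*b13, M32 - M23 = -4a*b23.
Here tr M = \frac{11651}{4225}, so a^2 = (1 + tr M)/4 = \frac{3969}{4225} and a = ±\frac{63}{65}. Taking a = \frac{63}{65}: M21 - M12 = 0, M13 - M31 = \frac{4032}{4225}, M32 - M23 = 0, giving b12 = 0, b13 = \frac{16}{65}, b23 = 0, i.e. R = \frac{63}{65} + \frac{16}{65} e_{13}.
Its e_{13} coefficient is already positive.
Answer: \frac{63}{65} + \frac{16}{65} e_{13}. Why the constraint matters: R and -R act identically through the sandwich — M has trace \frac{11651}{4225} either way — so only the sign condition on e_{13} picks one of the two preimages.


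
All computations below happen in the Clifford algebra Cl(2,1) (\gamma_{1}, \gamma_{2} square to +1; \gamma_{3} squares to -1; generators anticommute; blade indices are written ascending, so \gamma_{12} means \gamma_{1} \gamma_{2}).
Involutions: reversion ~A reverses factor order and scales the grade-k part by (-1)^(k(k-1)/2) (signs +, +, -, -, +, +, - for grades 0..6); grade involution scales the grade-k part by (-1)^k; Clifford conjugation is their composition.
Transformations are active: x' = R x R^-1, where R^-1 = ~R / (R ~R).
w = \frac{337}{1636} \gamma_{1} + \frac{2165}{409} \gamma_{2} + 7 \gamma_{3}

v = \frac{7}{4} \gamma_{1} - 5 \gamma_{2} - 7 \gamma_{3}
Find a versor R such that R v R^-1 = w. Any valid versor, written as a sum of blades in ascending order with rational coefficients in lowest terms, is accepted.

Equal squares first: v^2 = w^2 = -\frac{335}{16}. Then v + w = \frac{800}{409} \gamma_{1} + \frac{120}{409} \gamma_{2} is a versor taking v to w, provided it is invertible.
Answer: \frac{800}{409} \gamma_{1} + \frac{120}{409} \gamma_{2}


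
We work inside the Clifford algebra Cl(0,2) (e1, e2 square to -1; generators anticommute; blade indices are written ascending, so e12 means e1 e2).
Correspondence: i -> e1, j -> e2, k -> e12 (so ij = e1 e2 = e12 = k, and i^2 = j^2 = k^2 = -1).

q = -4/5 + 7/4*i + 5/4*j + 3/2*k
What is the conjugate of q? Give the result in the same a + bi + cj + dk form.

In blades: q = -4/5 + 7/4*e1 + 5/4*e2 + 3/2*e12.
Conjugation here is Clifford conjugation: the scalar is fixed and the grade-1 and grade-2 blades all flip sign, giving -4/5 - 7/4*e1 - 5/4*e2 - 3/2*e12; translating back:
Answer: -4/5 - 7/4*i - 5/4*j - 3/2*k


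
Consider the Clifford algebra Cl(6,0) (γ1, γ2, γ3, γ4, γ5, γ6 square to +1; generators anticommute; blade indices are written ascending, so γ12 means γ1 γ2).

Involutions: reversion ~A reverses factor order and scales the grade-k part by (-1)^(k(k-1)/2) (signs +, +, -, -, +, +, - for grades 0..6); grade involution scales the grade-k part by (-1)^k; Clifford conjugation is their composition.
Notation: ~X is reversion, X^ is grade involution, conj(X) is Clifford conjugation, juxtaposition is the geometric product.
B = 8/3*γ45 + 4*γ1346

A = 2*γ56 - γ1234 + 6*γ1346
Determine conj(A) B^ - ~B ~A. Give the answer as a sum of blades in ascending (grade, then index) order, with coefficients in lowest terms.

first term: 24 - 4*γ26 + 16/3*γ46 - 8/3*γ1235 - 8*γ1345 + 16*γ1356
second term: 24 + 4*γ26 + 16/3*γ46 - 8/3*γ1235 + 8*γ1345 + 16*γ1356
Answer: -8*γ26 - 16*γ1345


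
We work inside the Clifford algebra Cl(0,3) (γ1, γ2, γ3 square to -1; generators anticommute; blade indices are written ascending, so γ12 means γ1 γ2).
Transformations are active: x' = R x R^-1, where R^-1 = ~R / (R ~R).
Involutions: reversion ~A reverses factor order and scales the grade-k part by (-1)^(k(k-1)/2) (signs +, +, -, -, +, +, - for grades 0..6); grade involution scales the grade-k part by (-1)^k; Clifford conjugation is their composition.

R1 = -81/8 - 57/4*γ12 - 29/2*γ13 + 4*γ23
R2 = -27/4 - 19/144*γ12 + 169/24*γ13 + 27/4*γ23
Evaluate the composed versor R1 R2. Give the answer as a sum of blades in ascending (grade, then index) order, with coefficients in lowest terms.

Distribute over the terms of R1 (each basis-blade product reordered to ascending indices, repeated generators contracted through their squares):
(-81/8) R2 = 2187/32 + 171/128*γ12 - 4563/64*γ13 - 2187/32*γ23
(-57/4*γ12) R2 = -361/192 + 1539/16*γ12 + 1539/16*γ13 - 3211/32*γ23
(-29/2*γ13) R2 = 4901/48 - 783/8*γ12 + 783/8*γ13 - 551/288*γ23
(4*γ23) R2 = -27 - 169/6*γ12 - 19/36*γ13 - 27*γ23
Summing the partial products and collecting blades:
Answer: 27181/192 - 10951/384*γ12 + 70409/576*γ13 - 56909/288*γ23


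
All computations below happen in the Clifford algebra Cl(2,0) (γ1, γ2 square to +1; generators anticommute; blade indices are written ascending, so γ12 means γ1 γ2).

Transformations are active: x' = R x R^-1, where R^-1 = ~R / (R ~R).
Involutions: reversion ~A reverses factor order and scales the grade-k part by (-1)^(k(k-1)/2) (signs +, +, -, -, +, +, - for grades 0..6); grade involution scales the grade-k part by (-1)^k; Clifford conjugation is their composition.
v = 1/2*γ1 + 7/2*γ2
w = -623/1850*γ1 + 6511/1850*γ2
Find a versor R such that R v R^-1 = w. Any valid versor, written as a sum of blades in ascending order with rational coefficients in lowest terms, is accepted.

Equal squares first: v^2 = w^2 = 25/2. Then v + w = 151/925*γ1 + 6493/925*γ2 is a versor taking v to w, provided it is invertible.
Answer: 151/925*γ1 + 6493/925*γ2


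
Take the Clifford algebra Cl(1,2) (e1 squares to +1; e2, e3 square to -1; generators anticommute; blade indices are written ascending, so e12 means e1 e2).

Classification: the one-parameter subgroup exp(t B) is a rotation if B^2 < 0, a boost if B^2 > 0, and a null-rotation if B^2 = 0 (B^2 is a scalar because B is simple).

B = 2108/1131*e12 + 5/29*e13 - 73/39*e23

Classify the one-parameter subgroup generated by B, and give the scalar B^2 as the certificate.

B^2 term by term: the squares give (2108/1131)^2*(e12)^2 + (5/29)^2*(e13)^2 + (-73/39)^2*(e23)^2 = 4443664/1279161*(+1) + 25/841*(+1) + 5329/1521*(-1) = 0 (each basis 2-blade squares to minus the product of its generators' squares); cross terms between blades sharing an index anticommute and cancel. So B^2 = 0.
Answer: null-rotation, certificate B^2 = 0. Note: conjugating B changes its blade decomposition but never the scalar B^2 = 0, whose sign settles the classification.


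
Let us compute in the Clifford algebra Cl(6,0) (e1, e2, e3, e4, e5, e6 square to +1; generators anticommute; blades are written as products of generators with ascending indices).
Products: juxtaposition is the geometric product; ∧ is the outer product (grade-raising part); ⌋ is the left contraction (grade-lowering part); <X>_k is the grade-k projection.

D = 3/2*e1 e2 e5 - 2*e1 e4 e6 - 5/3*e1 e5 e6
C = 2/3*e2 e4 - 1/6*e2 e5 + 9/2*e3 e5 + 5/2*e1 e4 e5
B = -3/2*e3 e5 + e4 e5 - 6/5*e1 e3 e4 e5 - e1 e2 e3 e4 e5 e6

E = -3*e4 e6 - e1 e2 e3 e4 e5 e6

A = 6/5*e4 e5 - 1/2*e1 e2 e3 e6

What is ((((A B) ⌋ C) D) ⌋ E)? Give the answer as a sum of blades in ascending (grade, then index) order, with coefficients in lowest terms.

step 1: -6/5 + 36/25*e1 e3 - 9/5*e3 e4 + 1/2*e4 e5 + 6/5*e1 e2 e3 e6 + 3/4*e1 e2 e5 e6 + 3/5*e2 e4 e5 e6 - 1/2*e1 e2 e3 e4 e5 e6
step 2: -5/4*e1 - 4/5*e2 e4 + 1/5*e2 e5 - 27/5*e3 e5 - 3*e1 e4 e5
step 3: -3/10*e1 - 9/2*e2 e4 - 15/8*e2 e5 + 15/2*e4 e6 - 47/12*e5 e6 - 81/10*e1 e2 e3 + 19/15*e1 e2 e6 + 9*e1 e3 e6 + 6/5*e1 e4 e5 + 26/15*e1 e2 e4 e5 e6 - 54/5*e1 e3 e4 e5 e6
step 4: 45/2 + 54/5*e2 + 26/15*e3 + 6/5*e2 e3 e6 + 9*e2 e4 e5 - 19/15*e3 e4 e5 - 81/10*e4 e5 e6 - 47/12*e1 e2 e3 e4 - 15/2*e1 e2 e3 e5 - 15/8*e1 e3 e4 e6 + 9/2*e1 e3 e5 e6 + 3/10*e2 e3 e4 e5 e6
Answer: 45/2 + 54/5*e2 + 26/15*e3 + 6/5*e2 e3 e6 + 9*e2 e4 e5 - 19/15*e3 e4 e5 - 81/10*e4 e5 e6 - 47/12*e1 e2 e3 e4 - 15/2*e1 e2 e3 e5 - 15/8*e1 e3 e4 e6 + 9/2*e1 e3 e5 e6 + 3/10*e2 e3 e4 e5 e6


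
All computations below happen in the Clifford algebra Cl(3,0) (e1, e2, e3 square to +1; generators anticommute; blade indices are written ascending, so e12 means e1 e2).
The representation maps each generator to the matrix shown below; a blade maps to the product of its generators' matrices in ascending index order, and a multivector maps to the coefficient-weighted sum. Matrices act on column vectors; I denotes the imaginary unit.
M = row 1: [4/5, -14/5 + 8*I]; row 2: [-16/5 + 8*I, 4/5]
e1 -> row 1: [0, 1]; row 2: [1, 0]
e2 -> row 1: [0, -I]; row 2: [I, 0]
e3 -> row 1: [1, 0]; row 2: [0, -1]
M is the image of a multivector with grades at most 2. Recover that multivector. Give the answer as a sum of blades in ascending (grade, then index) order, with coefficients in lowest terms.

Method: 1, rho(e1), rho(e2), rho(e3) form a trace-orthogonal basis of the 2x2 complex matrices (tr(X Y) = 2 if X = Y, else 0), so M = m0*1 + m1*rho(e1) + m2*rho(e2) + m3*rho(e3) with m0 = tr(M)/2 = 4/5, m1 = tr(M rho(e1))/2 = -3 + 8*I, m2 = tr(M rho(e2))/2 = I/5, m3 = tr(M rho(e3))/2 = 0.
Multiplying table entries, the bivector images are rho(e12) = I*rho(e3), rho(e13) = -I*rho(e2), rho(e23) = I*rho(e1); with real blade coefficients the real parts of m0..m3 are the coefficients of 1, e1, e2, e3 and the imaginary parts give the bivectors (e23: Im m1, e13: -Im m2, e12: Im m3).
Answer: 4/5 - 3*e1 - 1/5*e13 + 8*e23


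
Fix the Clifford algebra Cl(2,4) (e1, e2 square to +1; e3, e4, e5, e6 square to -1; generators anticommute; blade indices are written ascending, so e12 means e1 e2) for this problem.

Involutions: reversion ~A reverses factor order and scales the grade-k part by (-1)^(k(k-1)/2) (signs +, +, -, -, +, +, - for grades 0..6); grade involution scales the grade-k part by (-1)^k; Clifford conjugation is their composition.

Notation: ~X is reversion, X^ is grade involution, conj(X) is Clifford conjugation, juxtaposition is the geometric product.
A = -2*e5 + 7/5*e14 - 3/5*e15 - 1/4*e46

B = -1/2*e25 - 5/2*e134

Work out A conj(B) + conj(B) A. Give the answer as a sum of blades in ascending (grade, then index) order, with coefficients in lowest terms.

first term: -e2 + 7/2*e3 - 3/10*e12 + 5/8*e136 - 3/2*e345 - 7/10*e1245 - 5*e1345 + 1/8*e2456
second term: e2 + 7/2*e3 + 3/10*e12 - 5/8*e136 + 3/2*e345 - 7/10*e1245 + 5*e1345 + 1/8*e2456
Answer: 7*e3 - 7/5*e1245 + 1/4*e2456


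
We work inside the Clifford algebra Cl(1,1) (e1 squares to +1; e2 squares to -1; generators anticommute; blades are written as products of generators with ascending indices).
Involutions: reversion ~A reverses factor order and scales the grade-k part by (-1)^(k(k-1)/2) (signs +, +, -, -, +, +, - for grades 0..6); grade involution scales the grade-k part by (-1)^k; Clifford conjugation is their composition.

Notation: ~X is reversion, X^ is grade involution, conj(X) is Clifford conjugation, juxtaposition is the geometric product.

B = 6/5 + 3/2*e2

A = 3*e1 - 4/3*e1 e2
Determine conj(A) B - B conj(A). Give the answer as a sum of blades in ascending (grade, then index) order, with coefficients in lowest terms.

first term: -28/5*e1 - 29/10*e1 e2
second term: -8/5*e1 + 61/10*e1 e2
Answer: -4*e1 - 9*e1 e2


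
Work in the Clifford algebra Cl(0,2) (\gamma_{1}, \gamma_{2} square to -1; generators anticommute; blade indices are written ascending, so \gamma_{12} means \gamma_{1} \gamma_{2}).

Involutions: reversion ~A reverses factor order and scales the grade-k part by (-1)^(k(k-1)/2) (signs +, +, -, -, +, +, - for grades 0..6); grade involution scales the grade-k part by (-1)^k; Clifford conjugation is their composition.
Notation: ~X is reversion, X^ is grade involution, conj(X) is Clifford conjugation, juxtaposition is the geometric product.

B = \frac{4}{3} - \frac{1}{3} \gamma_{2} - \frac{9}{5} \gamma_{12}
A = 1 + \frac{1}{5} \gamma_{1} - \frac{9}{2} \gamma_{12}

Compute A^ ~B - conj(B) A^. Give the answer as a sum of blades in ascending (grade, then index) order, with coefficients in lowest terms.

first term: \frac{283}{30} - \frac{53}{30} \gamma_{1} + \frac{2}{75} \gamma_{2} - \frac{62}{15} \gamma_{12}
second term: \frac{283}{30} - \frac{53}{30} \gamma_{1} - \frac{2}{75} \gamma_{2} - \frac{62}{15} \gamma_{12}
Answer: \frac{4}{75} \gamma_{2}


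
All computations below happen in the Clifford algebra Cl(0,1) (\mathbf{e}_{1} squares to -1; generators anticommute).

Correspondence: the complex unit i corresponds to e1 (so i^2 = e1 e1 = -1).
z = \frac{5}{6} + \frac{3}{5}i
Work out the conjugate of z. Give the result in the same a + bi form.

In blades: z = \frac{5}{6} + \frac{3}{5} e_{1}.
Conjugation here is Clifford conjugation: the scalar is fixed and the grade-1 and grade-2 blades all flip sign, giving \frac{5}{6} - \frac{3}{5} e_{1}; translating back:
Answer: \frac{5}{6} - \frac{3}{5}i


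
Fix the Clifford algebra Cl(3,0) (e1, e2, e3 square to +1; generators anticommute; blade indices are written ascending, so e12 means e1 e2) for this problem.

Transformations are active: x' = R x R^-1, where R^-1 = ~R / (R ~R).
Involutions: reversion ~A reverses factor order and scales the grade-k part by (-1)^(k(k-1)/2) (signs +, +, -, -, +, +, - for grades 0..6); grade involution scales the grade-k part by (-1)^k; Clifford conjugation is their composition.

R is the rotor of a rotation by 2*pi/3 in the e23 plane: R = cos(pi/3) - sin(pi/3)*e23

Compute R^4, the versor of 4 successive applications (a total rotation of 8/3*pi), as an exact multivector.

Because a rotor carries half the rotation angle, composing 4 copies of this e23-plane rotor multiplies the phase: 4*(pi/3) = 4*pi/3, hence R^4 = cos(4*pi/3) - sin(4*pi/3)*e23.
cos(4*pi/3) = -1/2 and sin(4*pi/3) = -sqrt(3)/2, so R^4 = -1/2 + sqrt(3)/2*e23. The net rotation is 2/3*pi (after discarding 1 full turn, each of which contributes a factor -1 to the rotor); the rotor keeps the half-angle phase exactly.
Answer: -1/2 + sqrt(3)/2*e23


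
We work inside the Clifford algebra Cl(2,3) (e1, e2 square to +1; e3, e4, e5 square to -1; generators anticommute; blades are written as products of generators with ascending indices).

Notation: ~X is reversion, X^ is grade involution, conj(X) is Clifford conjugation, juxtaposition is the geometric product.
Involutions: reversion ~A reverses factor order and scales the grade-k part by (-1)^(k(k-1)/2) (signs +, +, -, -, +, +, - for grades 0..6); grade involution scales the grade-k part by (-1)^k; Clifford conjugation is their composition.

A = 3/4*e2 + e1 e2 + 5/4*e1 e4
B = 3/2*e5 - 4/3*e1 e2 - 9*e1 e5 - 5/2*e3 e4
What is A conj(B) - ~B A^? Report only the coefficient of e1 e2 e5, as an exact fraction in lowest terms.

first term: -4/3 - e1 + 25/8*e1 e3 + 5/3*e2 e4 - 81/8*e2 e5 - 45/4*e4 e5 - 33/4*e1 e2 e5 - 15/8*e1 e4 e5 + 15/8*e2 e3 e4 + 5/2*e1 e2 e3 e4
second term: -4/3 - e1 - 25/8*e1 e3 - 5/3*e2 e4 + 81/8*e2 e5 + 45/4*e4 e5 + 33/4*e1 e2 e5 + 15/8*e1 e4 e5 - 15/8*e2 e3 e4 + 5/2*e1 e2 e3 e4
Answer: -33/2


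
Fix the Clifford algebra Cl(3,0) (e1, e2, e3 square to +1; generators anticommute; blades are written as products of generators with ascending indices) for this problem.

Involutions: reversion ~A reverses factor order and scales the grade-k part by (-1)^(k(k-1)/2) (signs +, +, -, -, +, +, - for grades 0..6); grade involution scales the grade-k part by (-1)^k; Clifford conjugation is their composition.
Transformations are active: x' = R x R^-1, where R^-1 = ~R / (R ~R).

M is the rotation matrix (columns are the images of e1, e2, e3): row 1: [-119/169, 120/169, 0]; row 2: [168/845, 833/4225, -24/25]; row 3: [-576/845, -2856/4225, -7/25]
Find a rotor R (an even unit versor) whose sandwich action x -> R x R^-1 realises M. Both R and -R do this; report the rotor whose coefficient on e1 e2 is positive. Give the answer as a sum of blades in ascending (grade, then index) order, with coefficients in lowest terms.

Method: write R = a + b12*e1 e2 + b13*e1 e3 + b23*e2 e3 with a^2 + b12^2 + b13^2 + b23^2 = 1 (so R^-1 = ~R). Expanding the columns R e_j ~R gives tr M = 4a^2 - 1 and, from the antisymmetric part, M21 - M12 = -4a*b12, M13 - M31 = 4a*b13, M32 - M23 = -4a*b23.
Here tr M = -133/169, so a^2 = (1 + tr M)/4 = 9/169 and a = ±3/13. Taking a = 3/13: M21 - M12 = -432/845, M13 - M31 = 576/845, M32 - M23 = 48/169, giving b12 = 36/65, b13 = 48/65, b23 = -4/13, i.e. R = 3/13 + 36/65*e1 e2 + 48/65*e1 e3 - 4/13*e2 e3.
Its e1 e2 coefficient is already positive.
Answer: 3/13 + 36/65*e1 e2 + 48/65*e1 e3 - 4/13*e2 e3. Note: both R and -R realise this M (trace -133/169); the covering map identifies them, and the e1 e2-coefficient sign is the tie-breaker.


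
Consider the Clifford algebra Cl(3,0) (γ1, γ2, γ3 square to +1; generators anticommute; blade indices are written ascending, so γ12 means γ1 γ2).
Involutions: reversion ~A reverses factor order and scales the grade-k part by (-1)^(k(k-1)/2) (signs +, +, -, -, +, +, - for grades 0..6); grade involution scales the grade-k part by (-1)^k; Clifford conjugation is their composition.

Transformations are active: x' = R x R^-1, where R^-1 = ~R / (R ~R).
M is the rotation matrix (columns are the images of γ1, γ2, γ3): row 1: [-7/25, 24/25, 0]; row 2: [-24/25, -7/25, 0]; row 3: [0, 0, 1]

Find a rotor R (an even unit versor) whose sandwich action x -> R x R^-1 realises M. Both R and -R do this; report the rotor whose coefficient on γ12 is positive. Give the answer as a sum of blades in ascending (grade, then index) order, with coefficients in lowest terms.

Method: write R = a + b12*γ12 + b13*γ13 + b23*γ23 with a^2 + b12^2 + b13^2 + b23^2 = 1 (so R^-1 = ~R). Expanding the columns R e_j ~R gives tr M = 4a^2 - 1 and, from the antisymmetric part, M21 - M12 = -4a*b12, M13 - M31 = 4a*b13, M32 - M23 = -4a*b23.
Here tr M = 11/25, so a^2 = (1 + tr M)/4 = 9/25 and a = ±3/5. Taking a = 3/5: M21 - M12 = -48/25, M13 - M31 = 0, M32 - M23 = 0, giving b12 = 4/5, b13 = 0, b23 = 0, i.e. R = 3/5 + 4/5*γ12.
Its γ12 coefficient is already positive.
Answer: 3/5 + 4/5*γ12. Key observation: the double cover Spin(3) -> SO(3) sends R and -R to the same matrix (trace 11/25 here), so the stated sign of the γ12 coefficient is what selects one sheet.


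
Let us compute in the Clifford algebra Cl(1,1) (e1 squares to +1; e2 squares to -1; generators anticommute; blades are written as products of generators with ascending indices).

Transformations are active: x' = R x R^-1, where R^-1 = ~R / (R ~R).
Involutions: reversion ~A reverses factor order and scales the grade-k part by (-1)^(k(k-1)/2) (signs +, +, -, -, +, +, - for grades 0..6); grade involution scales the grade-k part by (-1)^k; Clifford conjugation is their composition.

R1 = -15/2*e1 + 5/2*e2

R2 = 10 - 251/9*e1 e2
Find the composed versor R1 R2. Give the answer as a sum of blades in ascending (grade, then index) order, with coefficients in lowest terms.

Distribute over the terms of R1 (each basis-blade product reordered to ascending indices, repeated generators contracted through their squares):
(-15/2*e1) R2 = -75*e1 + 1255/6*e2
(5/2*e2) R2 = -1255/18*e1 + 25*e2
Summing the partial products and collecting blades:
Answer: -2605/18*e1 + 1405/6*e2


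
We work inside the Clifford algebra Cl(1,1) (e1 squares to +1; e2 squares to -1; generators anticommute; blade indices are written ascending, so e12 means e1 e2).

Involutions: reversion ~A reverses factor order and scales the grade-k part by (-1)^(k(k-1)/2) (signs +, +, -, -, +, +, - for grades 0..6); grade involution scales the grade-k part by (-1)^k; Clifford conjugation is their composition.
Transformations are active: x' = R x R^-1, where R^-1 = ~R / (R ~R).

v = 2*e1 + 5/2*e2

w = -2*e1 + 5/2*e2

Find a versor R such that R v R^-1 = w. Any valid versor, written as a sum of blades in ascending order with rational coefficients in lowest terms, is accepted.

R = v + w = 5*e2 works: the equal norms (-9/4) guarantee its sandwich swaps v into w.
Answer: 5*e2


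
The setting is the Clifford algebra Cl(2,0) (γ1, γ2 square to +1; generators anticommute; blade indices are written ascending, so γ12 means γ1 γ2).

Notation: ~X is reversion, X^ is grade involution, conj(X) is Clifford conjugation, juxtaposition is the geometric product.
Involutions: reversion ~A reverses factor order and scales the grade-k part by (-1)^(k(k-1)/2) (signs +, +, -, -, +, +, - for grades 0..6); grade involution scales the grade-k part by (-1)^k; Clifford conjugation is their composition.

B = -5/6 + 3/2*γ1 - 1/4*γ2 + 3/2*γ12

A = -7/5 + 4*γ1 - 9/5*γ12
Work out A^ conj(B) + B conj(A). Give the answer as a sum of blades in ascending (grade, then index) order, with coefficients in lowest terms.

first term: 67/15 + 299/60*γ1 + 59/20*γ2 + 13/5*γ12
second term: -113/15 + 101/60*γ1 + 181/20*γ2 - 23/5*γ12
Answer: -46/15 + 20/3*γ1 + 12*γ2 - 2*γ12


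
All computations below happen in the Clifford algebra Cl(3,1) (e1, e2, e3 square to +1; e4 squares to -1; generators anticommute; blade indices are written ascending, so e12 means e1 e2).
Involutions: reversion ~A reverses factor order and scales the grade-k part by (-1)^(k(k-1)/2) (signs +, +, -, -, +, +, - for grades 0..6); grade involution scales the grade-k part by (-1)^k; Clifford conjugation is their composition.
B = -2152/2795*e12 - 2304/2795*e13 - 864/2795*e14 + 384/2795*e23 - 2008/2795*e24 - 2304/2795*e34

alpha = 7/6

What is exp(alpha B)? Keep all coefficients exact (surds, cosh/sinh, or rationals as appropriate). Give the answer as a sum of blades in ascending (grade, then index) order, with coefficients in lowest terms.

B^2 term by term: the squares give (-2152/2795)^2*(e12)^2 + (-2304/2795)^2*(e13)^2 + (-864/2795)^2*(e14)^2 + (384/2795)^2*(e23)^2 + (-2008/2795)^2*(e24)^2 + (-2304/2795)^2*(e34)^2 = 4631104/7812025*(-1) + 5308416/7812025*(-1) + 746496/7812025*(+1) + 147456/7812025*(-1) + 4032064/7812025*(+1) + 5308416/7812025*(+1) = 0 (each basis 2-blade squares to minus the product of its generators' squares); cross terms between blades sharing an index anticommute and cancel; the commuting (index-disjoint) pairs give grade-4 terms 2*c*c'*(blade product), which cancel blade by blade — e1234: 9916416/7812025 - 9252864/7812025 - 663552/7812025 = 0 — confirming B is simple. So B^2 = 0.
B^2 = 0, so the series truncates immediately: exp(alpha B) = 1 + alpha B (parabolic case).
Answer: 1 - 7532/8385*e12 - 2688/2795*e13 - 1008/2795*e14 + 448/2795*e23 - 7028/8385*e24 - 2688/2795*e34


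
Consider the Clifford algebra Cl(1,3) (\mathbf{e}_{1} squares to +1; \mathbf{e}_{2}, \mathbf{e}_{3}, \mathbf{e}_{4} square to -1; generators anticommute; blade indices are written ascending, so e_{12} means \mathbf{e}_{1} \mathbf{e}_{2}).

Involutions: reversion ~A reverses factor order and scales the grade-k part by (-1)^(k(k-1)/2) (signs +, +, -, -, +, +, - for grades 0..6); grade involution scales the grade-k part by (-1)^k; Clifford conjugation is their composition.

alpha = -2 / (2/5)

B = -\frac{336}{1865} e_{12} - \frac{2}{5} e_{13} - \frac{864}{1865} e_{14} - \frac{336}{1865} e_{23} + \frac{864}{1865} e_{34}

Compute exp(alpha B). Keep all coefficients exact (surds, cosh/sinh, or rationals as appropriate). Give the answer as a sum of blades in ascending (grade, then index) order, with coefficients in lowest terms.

B^2 term by term: the squares give (-\frac{336}{1865})^2*(e_{12})^2 + (-\frac{2}{5})^2*(e_{13})^2 + (-\frac{864}{1865})^2*(e_{14})^2 + (-\frac{336}{1865})^2*(e_{23})^2 + (\frac{864}{1865})^2*(e_{34})^2 = \frac{112896}{3478225}*(+1) + \frac{4}{25}*(+1) + \frac{746496}{3478225}*(+1) + \frac{112896}{3478225}*(-1) + \frac{746496}{3478225}*(-1) = \frac{4}{25} (each basis 2-blade squares to minus the product of its generators' squares); cross terms between blades sharing an index anticommute and cancel; the commuting (index-disjoint) pairs give grade-4 terms 2*c*c'*(blade product), which cancel blade by blade — e_{1234}: -\frac{580608}{3478225} + \frac{580608}{3478225} = 0 — confirming B is simple. So B^2 = \frac{4}{25}.
B^2 = \frac{4}{25} — B^2 > 0, so the exponential closes hyperbolically: l = \frac{2}{5}, alpha*l = -2, so exp(alpha B) = cosh(-2) + (sinh(-2)/(\frac{2}{5}))*B = \cosh{\left(2 \right)} + (- \frac{5 \sinh{\left(2 \right)}}{2})*B.
Answer: \cosh{\left(2 \right)} + \frac{168 \sinh{\left(2 \right)}}{373} e_{12} + \sinh{\left(2 \right)} e_{13} + \frac{432 \sinh{\left(2 \right)}}{373} e_{14} + \frac{168 \sinh{\left(2 \right)}}{373} e_{23} - \frac{432 \sinh{\left(2 \right)}}{373} e_{34}


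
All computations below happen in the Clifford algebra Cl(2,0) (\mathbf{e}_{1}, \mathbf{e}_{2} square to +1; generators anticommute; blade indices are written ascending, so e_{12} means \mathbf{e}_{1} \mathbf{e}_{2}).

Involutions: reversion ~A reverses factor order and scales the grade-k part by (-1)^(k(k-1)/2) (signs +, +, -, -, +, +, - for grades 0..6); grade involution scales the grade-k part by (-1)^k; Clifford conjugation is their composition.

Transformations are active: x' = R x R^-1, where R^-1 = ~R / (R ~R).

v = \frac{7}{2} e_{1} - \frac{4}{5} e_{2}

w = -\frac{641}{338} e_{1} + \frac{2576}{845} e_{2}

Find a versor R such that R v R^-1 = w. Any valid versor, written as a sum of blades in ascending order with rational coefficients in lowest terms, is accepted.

Why this works: both vectors square to \frac{1289}{100}, so q(v) = q(w) and R = v + w = \frac{271}{169} e_{1} + \frac{380}{169} e_{2} carries v to w — its own direction survives, the complement (v - w)/2 flips.
Answer: \frac{271}{169} e_{1} + \frac{380}{169} e_{2}


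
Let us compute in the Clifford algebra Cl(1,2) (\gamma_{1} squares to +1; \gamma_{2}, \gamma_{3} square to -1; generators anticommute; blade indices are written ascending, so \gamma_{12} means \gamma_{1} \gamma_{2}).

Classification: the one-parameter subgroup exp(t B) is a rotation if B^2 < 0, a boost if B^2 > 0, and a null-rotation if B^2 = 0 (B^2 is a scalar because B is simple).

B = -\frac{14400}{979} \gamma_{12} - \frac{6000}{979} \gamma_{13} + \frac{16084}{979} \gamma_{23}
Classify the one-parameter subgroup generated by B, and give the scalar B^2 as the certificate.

B^2 term by term: the squares give (-\frac{14400}{979})^2*(\gamma_{12})^2 + (-\frac{6000}{979})^2*(\gamma_{13})^2 + (\frac{16084}{979})^2*(\gamma_{23})^2 = \frac{207360000}{958441}*(+1) + \frac{36000000}{958441}*(+1) + \frac{258695056}{958441}*(-1) = -16 (each basis 2-blade squares to minus the product of its generators' squares); cross terms between blades sharing an index anticommute and cancel. So B^2 = -16.
Answer: rotation, certificate B^2 = -16. The invariant at work: B^2 = -16 is unchanged by conjugation, hence its sign classifies the subgroup whatever basis B is written in.


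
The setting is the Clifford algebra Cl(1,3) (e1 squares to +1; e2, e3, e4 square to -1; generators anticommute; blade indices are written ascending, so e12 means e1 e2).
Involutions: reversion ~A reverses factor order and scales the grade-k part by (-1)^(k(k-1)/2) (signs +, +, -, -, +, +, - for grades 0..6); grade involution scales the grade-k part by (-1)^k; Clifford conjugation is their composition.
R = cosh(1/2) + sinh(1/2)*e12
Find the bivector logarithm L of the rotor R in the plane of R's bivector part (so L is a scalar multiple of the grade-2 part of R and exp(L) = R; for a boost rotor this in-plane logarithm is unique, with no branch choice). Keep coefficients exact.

The scalar part of R is cosh(1/2), which determines |rapidity| via cosh; the sign lives in the bivector part, and pairing them (bivector part over sinh of the rapidity = the plane) gives the unique in-plane L = rapidity * plane.
Concretely: cosh(rapidity) = cosh(1/2) gives rapidity = ±1/2, and since rapidity/sinh(rapidity) is even the sign is immaterial: L = (rapidity/sinh(rapidity)) * <R>_2 = (1/(2*sinh(1/2))) * <R>_2.
Answer: 1/2*e12


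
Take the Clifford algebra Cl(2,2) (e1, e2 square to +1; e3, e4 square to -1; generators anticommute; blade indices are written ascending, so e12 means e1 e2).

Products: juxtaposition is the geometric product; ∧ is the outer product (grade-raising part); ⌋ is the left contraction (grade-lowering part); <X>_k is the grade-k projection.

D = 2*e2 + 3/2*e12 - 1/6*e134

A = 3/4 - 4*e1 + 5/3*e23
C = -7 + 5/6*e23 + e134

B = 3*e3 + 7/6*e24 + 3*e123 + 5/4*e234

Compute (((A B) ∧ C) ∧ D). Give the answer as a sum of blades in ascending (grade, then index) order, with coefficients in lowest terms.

step 1: 5*e1 - 5*e2 + 9/4*e3 + 25/12*e4 - 12*e13 - 12*e23 + 7/8*e24 - 35/18*e34 + 9/4*e123 - 14/3*e124 + 15/16*e234 - 5*e1234
step 2: -35*e1 + 35*e2 - 63/4*e3 - 175/12*e4 + 84*e13 + 84*e23 - 49/8*e24 + 245/18*e34 - 139/12*e123 + 98/3*e124 - 695/144*e234 + 40*e1234
step 3: -70*e12 + 63/2*e23 + 175/6*e24 - 1533/8*e123 - 175/8*e124 + 245/9*e234 + 105/4*e1234
Answer: -70*e12 + 63/2*e23 + 175/6*e24 - 1533/8*e123 - 175/8*e124 + 245/9*e234 + 105/4*e1234


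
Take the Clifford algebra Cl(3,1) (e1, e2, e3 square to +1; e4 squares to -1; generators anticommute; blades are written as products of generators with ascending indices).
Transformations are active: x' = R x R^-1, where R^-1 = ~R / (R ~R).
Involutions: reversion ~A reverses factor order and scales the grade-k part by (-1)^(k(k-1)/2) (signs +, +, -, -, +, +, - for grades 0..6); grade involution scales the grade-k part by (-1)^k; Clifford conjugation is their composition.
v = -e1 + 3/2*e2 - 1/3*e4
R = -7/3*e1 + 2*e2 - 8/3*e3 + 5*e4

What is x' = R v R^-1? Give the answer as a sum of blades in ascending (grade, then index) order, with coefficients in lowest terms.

~R = -7/3*e1 + 2*e2 - 8/3*e3 + 5*e4, and R ~R = -76/9, so R^-1 = ~R / (-76/9).
R v = 7 - 3/2*e1 e2 - 8/3*e1 e3 + 52/9*e1 e4 + 4*e2 e3 - 49/6*e2 e4 + 8/9*e3 e4
Answer: 185/38*e1 - 183/38*e2 + 84/19*e3 - 907/114*e4


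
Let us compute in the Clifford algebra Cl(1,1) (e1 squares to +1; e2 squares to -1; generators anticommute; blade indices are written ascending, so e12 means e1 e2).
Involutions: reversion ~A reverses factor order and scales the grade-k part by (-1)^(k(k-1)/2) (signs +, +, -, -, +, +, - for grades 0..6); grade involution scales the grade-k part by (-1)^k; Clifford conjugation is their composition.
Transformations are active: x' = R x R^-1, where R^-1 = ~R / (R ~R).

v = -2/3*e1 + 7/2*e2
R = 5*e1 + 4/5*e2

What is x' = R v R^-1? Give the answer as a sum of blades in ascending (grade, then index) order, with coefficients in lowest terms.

~R = 5*e1 + 4/5*e2, and R ~R = 609/25, so R^-1 = ~R / (609/25).
R v = -92/15 + 541/30*e12
Answer: -3382/1827*e1 - 14261/3654*e2


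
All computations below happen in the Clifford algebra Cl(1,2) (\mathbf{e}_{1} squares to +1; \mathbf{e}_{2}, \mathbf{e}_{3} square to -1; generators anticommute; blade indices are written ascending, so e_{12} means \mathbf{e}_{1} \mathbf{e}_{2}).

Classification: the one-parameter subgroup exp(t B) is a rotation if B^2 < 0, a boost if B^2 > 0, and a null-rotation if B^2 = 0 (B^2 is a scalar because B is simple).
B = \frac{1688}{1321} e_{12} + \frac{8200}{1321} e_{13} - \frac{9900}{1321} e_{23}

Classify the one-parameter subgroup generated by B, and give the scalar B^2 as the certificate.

B^2 term by term: the squares give (\frac{1688}{1321})^2*(e_{12})^2 + (\frac{8200}{1321})^2*(e_{13})^2 + (-\frac{9900}{1321})^2*(e_{23})^2 = \frac{2849344}{1745041}*(+1) + \frac{67240000}{1745041}*(+1) + \frac{98010000}{1745041}*(-1) = -16 (each basis 2-blade squares to minus the product of its generators' squares); cross terms between blades sharing an index anticommute and cancel. So B^2 = -16.
Answer: rotation, certificate B^2 = -16. The invariant at work: B^2 = -16 is unchanged by conjugation, hence its sign classifies the subgroup whatever basis B is written in.


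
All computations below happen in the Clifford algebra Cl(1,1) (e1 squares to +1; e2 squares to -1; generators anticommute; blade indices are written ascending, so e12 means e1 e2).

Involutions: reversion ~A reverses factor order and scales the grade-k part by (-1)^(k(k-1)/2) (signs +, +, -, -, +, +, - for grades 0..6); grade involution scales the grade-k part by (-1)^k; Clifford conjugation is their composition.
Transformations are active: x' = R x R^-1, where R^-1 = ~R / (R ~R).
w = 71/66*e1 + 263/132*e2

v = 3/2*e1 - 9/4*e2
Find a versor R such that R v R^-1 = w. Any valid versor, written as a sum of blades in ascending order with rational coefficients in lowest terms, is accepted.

R = v + w = 85/33*e1 - 17/66*e2 works: the equal norms (-45/16) guarantee its sandwich swaps v into w.
Answer: 85/33*e1 - 17/66*e2


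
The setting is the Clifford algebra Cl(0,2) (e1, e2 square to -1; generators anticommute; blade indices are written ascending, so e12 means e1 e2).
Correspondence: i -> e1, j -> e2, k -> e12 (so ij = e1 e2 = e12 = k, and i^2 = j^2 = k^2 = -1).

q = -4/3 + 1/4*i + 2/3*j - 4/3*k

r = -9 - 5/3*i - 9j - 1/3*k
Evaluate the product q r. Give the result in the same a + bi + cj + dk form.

In blades: q = -4/3 + 1/4*e1 + 2/3*e2 - 4/3*e12, r = -9 - 5/3*e1 - 9*e2 - 1/3*e12.
Distribute q over r term by term (generator squares from the signature, products reordered to ascending indices): (-4/3)*r = 12 + 20/9*e1 + 12*e2 + 4/9*e12; (1/4*e1)*r = 5/12 - 9/4*e1 + 1/12*e2 - 9/4*e12; (2/3*e2)*r = 6 - 2/9*e1 - 6*e2 + 10/9*e12; (-4/3*e12)*r = -4/9 - 12*e1 + 20/9*e2 + 12*e12.
Sum: 647/36 - 49/4*e1 + 299/36*e2 + 407/36*e12; translating back through the correspondence:
Answer: 647/36 - 49/4*i + 299/36*j + 407/36*k


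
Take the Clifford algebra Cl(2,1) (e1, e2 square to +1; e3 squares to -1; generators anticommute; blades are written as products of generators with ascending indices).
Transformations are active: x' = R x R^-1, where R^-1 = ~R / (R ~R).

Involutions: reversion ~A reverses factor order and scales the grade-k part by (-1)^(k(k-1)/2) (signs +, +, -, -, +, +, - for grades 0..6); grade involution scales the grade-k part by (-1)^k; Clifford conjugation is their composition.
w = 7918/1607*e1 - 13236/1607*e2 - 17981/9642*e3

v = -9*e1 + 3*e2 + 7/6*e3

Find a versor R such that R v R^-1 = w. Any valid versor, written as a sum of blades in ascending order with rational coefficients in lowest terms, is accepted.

Why this works: both vectors square to 3191/36, so q(v) = q(w) and R = v + w = -6545/1607*e1 - 8415/1607*e2 - 1122/1607*e3 carries v to w — its own direction survives, the complement (v - w)/2 flips.
Answer: -6545/1607*e1 - 8415/1607*e2 - 1122/1607*e3


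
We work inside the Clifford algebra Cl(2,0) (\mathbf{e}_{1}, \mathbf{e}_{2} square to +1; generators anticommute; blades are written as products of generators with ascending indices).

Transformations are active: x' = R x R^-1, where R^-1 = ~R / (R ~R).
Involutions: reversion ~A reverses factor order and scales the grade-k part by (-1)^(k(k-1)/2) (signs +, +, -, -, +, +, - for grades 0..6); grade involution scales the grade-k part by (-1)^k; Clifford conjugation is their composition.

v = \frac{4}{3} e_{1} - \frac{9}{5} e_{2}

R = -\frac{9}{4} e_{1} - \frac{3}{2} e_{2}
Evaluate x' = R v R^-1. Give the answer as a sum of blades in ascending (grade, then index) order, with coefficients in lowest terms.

~R = -\frac{9}{4} e_{1} - \frac{3}{2} e_{2}, and R ~R = \frac{117}{16}, so R^-1 = ~R / (\frac{117}{16}).
R v = -\frac{3}{10} + \frac{121}{20} e_{1} e_{2}
Answer: -\frac{224}{195} e_{1} + \frac{25}{13} e_{2}


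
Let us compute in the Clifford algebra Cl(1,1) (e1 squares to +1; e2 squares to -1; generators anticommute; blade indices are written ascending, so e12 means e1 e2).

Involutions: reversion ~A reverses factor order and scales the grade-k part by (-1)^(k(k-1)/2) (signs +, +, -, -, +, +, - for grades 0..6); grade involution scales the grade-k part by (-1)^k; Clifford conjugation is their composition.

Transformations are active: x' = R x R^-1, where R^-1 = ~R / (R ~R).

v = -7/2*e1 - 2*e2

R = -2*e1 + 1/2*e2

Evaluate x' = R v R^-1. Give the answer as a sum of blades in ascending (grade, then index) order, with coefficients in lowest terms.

~R = -2*e1 + 1/2*e2, and R ~R = 15/4, so R^-1 = ~R / (15/4).
R v = 8 + 23/4*e12
Answer: -151/30*e1 + 62/15*e2


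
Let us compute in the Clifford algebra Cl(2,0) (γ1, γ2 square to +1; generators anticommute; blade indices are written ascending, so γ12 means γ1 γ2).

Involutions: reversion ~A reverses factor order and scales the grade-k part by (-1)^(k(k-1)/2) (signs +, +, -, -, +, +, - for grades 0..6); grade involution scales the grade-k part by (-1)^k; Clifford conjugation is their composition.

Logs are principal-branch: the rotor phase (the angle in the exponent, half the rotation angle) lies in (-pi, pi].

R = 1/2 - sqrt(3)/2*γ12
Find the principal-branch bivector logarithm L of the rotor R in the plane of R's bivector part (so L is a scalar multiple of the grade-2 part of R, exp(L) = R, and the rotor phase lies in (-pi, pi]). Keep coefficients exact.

The scalar part of R is 1/2, and that scalar determines the rotor phase on the principal branch; recovering the unit plane as bivector-part over sine of the phase gives L = phase * plane.
Concretely: cos(phase) = 1/2 gives phase = ±pi/3, and since phase/sin(phase) is even the sign is immaterial: L = (phase/sin(phase)) * <R>_2 = (2*sqrt(3)*pi/9) * <R>_2.
Answer: -pi/3*γ12


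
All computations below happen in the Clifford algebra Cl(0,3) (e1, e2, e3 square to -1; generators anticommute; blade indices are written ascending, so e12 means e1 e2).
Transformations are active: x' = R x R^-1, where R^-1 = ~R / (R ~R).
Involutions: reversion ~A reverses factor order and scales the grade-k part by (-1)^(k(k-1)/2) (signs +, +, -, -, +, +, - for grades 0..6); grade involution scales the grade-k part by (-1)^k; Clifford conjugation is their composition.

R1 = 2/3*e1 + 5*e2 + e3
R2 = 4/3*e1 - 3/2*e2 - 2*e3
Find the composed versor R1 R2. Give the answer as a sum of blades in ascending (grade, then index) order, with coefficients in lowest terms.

Distribute over the terms of R1 (each basis-blade product reordered to ascending indices, repeated generators contracted through their squares):
(2/3*e1) R2 = -8/9 - e12 - 4/3*e13
(5*e2) R2 = 15/2 - 20/3*e12 - 10*e23
(e3) R2 = 2 - 4/3*e13 + 3/2*e23
Summing the partial products and collecting blades:
Answer: 155/18 - 23/3*e12 - 8/3*e13 - 17/2*e23


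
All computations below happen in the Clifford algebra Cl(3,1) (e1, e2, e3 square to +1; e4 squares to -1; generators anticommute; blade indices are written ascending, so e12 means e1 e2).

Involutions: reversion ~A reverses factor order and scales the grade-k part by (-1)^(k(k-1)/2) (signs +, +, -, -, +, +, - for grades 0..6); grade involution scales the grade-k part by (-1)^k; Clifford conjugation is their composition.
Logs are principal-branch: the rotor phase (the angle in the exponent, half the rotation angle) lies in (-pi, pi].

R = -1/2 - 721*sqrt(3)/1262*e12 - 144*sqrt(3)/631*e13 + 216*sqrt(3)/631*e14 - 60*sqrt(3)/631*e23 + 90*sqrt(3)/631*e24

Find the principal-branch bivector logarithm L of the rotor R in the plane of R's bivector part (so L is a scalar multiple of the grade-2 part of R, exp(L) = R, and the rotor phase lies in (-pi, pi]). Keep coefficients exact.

The scalar part of R is -1/2, so the principal-branch rotor phase is pinned; divide the bivector part by its sine to get the unit plane — L is the phase times that plane.
Concretely: cos(phase) = -1/2 gives phase = ±2*pi/3, and since phase/sin(phase) is even the sign is immaterial: L = (phase/sin(phase)) * <R>_2 = (4*sqrt(3)*pi/9) * <R>_2.
Answer: -1442*pi/1893*e12 - 192*pi/631*e13 + 288*pi/631*e14 - 80*pi/631*e23 + 120*pi/631*e24
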